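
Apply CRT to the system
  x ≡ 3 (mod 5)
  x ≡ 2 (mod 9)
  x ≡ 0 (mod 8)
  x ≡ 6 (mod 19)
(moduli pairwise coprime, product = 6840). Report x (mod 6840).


Product of moduli M = 5 · 9 · 8 · 19 = 6840.
Merge one congruence at a time:
  Start: x ≡ 3 (mod 5).
  Combine with x ≡ 2 (mod 9); new modulus lcm = 45.
    Write x = 3 + 5·t and substitute into x ≡ 2 (mod 9): 5·t ≡ 2 − 3 = -1 (mod 9).
    Reduce coefficients mod 9: 5·t ≡ 8 (mod 9).
    The inverse of 5 mod 9 is 2 (since 5·2 = 10 = 1·9 + 1), so t ≡ 2·8 = 16 ≡ 7 (mod 9).
    Then x = 3 + 5·7 = 38, valid modulo lcm(5, 9) = 45: x ≡ 38 (mod 45).
  Combine with x ≡ 0 (mod 8); new modulus lcm = 360.
    Write x = 38 + 45·t and substitute into x ≡ 0 (mod 8): 45·t ≡ 0 − 38 = -38 (mod 8).
    Reduce coefficients mod 8: 5·t ≡ 2 (mod 8).
    The inverse of 5 mod 8 is 5 (since 5·5 = 25 = 3·8 + 1), so t ≡ 5·2 = 10 ≡ 2 (mod 8).
    Then x = 38 + 45·2 = 128, valid modulo lcm(45, 8) = 360: x ≡ 128 (mod 360).
  Combine with x ≡ 6 (mod 19); new modulus lcm = 6840.
    Write x = 128 + 360·t and substitute into x ≡ 6 (mod 19): 360·t ≡ 6 − 128 = -122 (mod 19).
    Reduce coefficients mod 19: 18·t ≡ 11 (mod 19).
    The inverse of 18 mod 19 is 18 (since 18·18 = 324 = 17·19 + 1), so t ≡ 18·11 = 198 ≡ 8 (mod 19).
    Then x = 128 + 360·8 = 3008, valid modulo lcm(360, 19) = 6840: x ≡ 3008 (mod 6840).
Verify against each original: 3008 mod 5 = 3, 3008 mod 9 = 2, 3008 mod 8 = 0, 3008 mod 19 = 6.

x ≡ 3008 (mod 6840).


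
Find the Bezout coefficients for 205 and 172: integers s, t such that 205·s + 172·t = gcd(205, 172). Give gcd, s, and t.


Euclidean algorithm on (205, 172) — divide until remainder is 0:
  205 = 1 · 172 + 33
  172 = 5 · 33 + 7
  33 = 4 · 7 + 5
  7 = 1 · 5 + 2
  5 = 2 · 2 + 1
  2 = 2 · 1 + 0
gcd(205, 172) = 1.
Track Bezout coefficients alongside the remainders: start with r₀ = 205 = a·1 + b·0 (s = 1, t = 0) and r₁ = 172 = a·0 + b·1 (s = 0, t = 1); each new remainder r_{k+1} = r_{k-1} − q_k·r_k inherits s_{k+1} = s_{k-1} − q_k·s_k, t_{k+1} = t_{k-1} − q_k·t_k, so r_k = a·s_k + b·t_k at every step:
  q = 1: r = 33, s = 1 − 1·0 = 1, t = 0 − 1·1 = -1  (check: 205·1 + 172·(-1) = 33)
  q = 5: r = 7, s = 0 − 5·1 = -5, t = 1 − 5·(-1) = 6  (check: 205·(-5) + 172·6 = 7)
  q = 4: r = 5, s = 1 − 4·(-5) = 21, t = -1 − 4·6 = -25  (check: 205·21 + 172·(-25) = 5)
  q = 1: r = 2, s = -5 − 1·21 = -26, t = 6 − 1·(-25) = 31  (check: 205·(-26) + 172·31 = 2)
  q = 2: r = 1, s = 21 − 2·(-26) = 73, t = -25 − 2·31 = -87  (check: 205·73 + 172·(-87) = 1)
The row with r = 1 (the gcd) gives the Bezout coefficients s = 73, t = -87.
Result: 205 · (73) + 172 · (-87) = 1.

gcd(205, 172) = 1; s = 73, t = -87 (check: 205·73 + 172·(-87) = 1).


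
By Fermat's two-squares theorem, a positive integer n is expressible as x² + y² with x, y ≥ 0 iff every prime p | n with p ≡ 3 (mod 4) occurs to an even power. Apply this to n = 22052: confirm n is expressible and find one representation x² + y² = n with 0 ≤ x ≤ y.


Step 1: Factor n = 22052 = 2^2 · 37 · 149.
Step 2: Check the mod-4 condition on each prime factor: 2 = 2 (special); 37 ≡ 1 (mod 4), exponent 1; 149 ≡ 1 (mod 4), exponent 1.
All primes ≡ 3 (mod 4) appear to even exponent (or don't appear), so by the two-squares theorem n IS expressible as a sum of two squares.
Step 3: Build a representation. Group n = k² · m with k = 2 and m = 37 · 149 = 5513 (a product of primes ≡ 1 (mod 4)); a representation of m scales to one of n via (k·x)² + (k·y)² = k²(x² + y²). Each prime p ≡ 1 (mod 4) is itself a sum of two squares; find a² by testing p − a² for a perfect square:
  37: 37 − 1² = 36 = 6² ⇒ 37 = 1² + 6².
  149: 149 − 1² = 148, 149 − 2² = 145, 149 − 3² = 140, 149 − 4² = 133, 149 − 5² = 124, 149 − 6² = 113, 149 − 7² = 100 = 10² ⇒ 149 = 7² + 10².
  Combine using the Brahmagupta–Fibonacci identity (a² + b²)(c² + d²) = (ac − bd)² + (ad + bc)² = (ac + bd)² + (ad − bc)²:
  37 · 149 = 5513: from (1² + 6²)(7² + 10²), take (1·7 − 6·10, 1·10 + 6·7) = (7 − 60, 10 + 42) = (-53, 52); dropping signs (only squares matter) gives (53, 52); check 53² + 52² = 2809 + 2704 = 5513 ✓.
  Scale by k = 2: (2·53, 2·52) = (106, 104).
Step 4: Order so x ≤ y and verify: 104² + 106² = 10816 + 11236 = 22052 = n. ✓

n = 22052 = 104² + 106² (one valid representation with x ≤ y).


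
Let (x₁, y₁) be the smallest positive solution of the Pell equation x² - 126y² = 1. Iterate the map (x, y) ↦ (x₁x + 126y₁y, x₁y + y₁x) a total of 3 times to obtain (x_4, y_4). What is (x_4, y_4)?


Step 1: Find the fundamental solution (x₁, y₁) of x² - 126y² = 1.
  Expand √126 as a continued fraction. a₀ = ⌊√126⌋ = 11; iterate m_{k+1} = d_k·a_k − m_k, d_{k+1} = (126 − m_{k+1}²)/d_k, a_{k+1} = ⌊(a₀ + m_{k+1})/d_{k+1}⌋ (starting m₀ = 0, d₀ = 1), with convergents p_k = a_k·p_{k-1} + p_{k-2}, q_k = a_k·q_{k-1} + q_{k-2} (p₋₁ = 1, q₋₁ = 0):
  k = 0: a₀ = 11; p₀/q₀ = 11/1; p₀² − 126·q₀² = 121 − 126 = -5.
  k = 1: m = 11, d = 5, a = ⌊(11 + 11)/5⌋ = 4; p/q = (4·11 + 1)/(4·1 + 0) = 45/4; p² − 126·q² = 2025 − 2016 = 9.
  k = 2: m = 9, d = 9, a = ⌊(11 + 9)/9⌋ = 2; p/q = (2·45 + 11)/(2·4 + 1) = 101/9; p² − 126·q² = 10201 − 10206 = -5.
  k = 3: m = 9, d = 5, a = ⌊(11 + 9)/5⌋ = 4; p/q = (4·101 + 45)/(4·9 + 4) = 449/40; p² − 126·q² = 201601 − 201600 = 1.
  The first convergent with p² − 126·q² = 1 gives the fundamental solution (x₁, y₁) = (449, 40).
Step 2: Apply the recurrence (x_{n+1}, y_{n+1}) = (x₁x_n + 126y₁y_n, x₁y_n + y₁x_n) repeatedly.
  From (x_1, y_1) = (449, 40): x_2 = 449·449 + 126·40·40 = 403201; y_2 = 449·40 + 40·449 = 35920.
  From (x_2, y_2) = (403201, 35920): x_3 = 449·403201 + 126·40·35920 = 362074049; y_3 = 449·35920 + 40·403201 = 32256120.
  From (x_3, y_3) = (362074049, 32256120): x_4 = 449·362074049 + 126·40·32256120 = 325142092801; y_4 = 449·32256120 + 40·362074049 = 28965959840.
Step 3: Verify x_4² - 126·y_4² = 105717380511014096025601 - 105717380511014096025600 = 1 (should be 1). ✓

(x_1, y_1) = (449, 40); (x_4, y_4) = (325142092801, 28965959840).


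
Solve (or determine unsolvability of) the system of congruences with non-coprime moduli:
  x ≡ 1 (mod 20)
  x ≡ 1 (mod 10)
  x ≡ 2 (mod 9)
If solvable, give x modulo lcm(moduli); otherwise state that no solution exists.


Moduli 20, 10, 9 are not pairwise coprime, so CRT works modulo lcm(m_i) when all pairwise compatibility conditions hold.
Pairwise compatibility: gcd(m_i, m_j) must divide a_i - a_j for every pair.
Merge one congruence at a time:
  Start: x ≡ 1 (mod 20).
  Combine with x ≡ 1 (mod 10): gcd(20, 10) = 10; 1 - 1 = 0, which IS divisible by 10, so compatible.
    Write x = 1 + 20·t and substitute into x ≡ 1 (mod 10): 20·t ≡ 1 − 1 = 0 (mod 10).
    Divide the congruence (and modulus) by g = 10: 2·t ≡ 0 (mod 1).
    Modulo 1 every t works; take t = 0.
    Then x = 1 + 20·0 = 1, valid modulo lcm(20, 10) = 20: x ≡ 1 (mod 20).
  Combine with x ≡ 2 (mod 9): gcd(20, 9) = 1; 2 - 1 = 1, which IS divisible by 1, so compatible.
    Write x = 1 + 20·t and substitute into x ≡ 2 (mod 9): 20·t ≡ 2 − 1 = 1 (mod 9).
    Reduce coefficients mod 9: 2·t ≡ 1 (mod 9).
    The inverse of 2 mod 9 is 5 (since 2·5 = 10 = 1·9 + 1), so t ≡ 5·1 = 5 ≡ 5 (mod 9).
    Then x = 1 + 20·5 = 101, valid modulo lcm(20, 9) = 180: x ≡ 101 (mod 180).
Verify: 101 mod 20 = 1, 101 mod 10 = 1, 101 mod 9 = 2.

x ≡ 101 (mod 180).


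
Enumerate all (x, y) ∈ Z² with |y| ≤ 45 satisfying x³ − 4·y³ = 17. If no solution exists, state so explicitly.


The equation is x³ - 4y³ = 17. For fixed y, x³ = 4·y³ + 17, so a solution requires the RHS to be a perfect cube.
Strategy: iterate y from -45 to 45, compute RHS = 4·y³ + 17, and check whether it is a (positive or negative) perfect cube.
Check small values of y:
  y = 0: RHS = 17 is not a perfect cube.
  y = 1: RHS = 21 is not a perfect cube.
  y = -1: RHS = 13 is not a perfect cube.
  y = 2: RHS = 49 is not a perfect cube.
  y = -2: RHS = -15 is not a perfect cube.
  y = 3: RHS = 125 = (5)³ ⇒ x = 5 works.
  y = -3: RHS = -91 is not a perfect cube.
Continuing the search up to |y| = 45 finds no further solutions beyond those listed.
Collected solutions: (5, 3).

Solutions (with |y| ≤ 45): (5, 3).


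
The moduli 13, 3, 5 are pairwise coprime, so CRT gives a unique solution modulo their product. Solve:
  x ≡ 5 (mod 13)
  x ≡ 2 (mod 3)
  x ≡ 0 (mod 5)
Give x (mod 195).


Moduli 13, 3, 5 are pairwise coprime; by CRT there is a unique solution modulo M = 13 · 3 · 5 = 195.
Solve pairwise, accumulating the modulus:
  Start with x ≡ 5 (mod 13).
  Combine with x ≡ 2 (mod 3): since gcd(13, 3) = 1, we get a unique residue mod 39.
    Write x = 5 + 13·t and substitute into x ≡ 2 (mod 3): 13·t ≡ 2 − 5 = -3 (mod 3).
    Reduce coefficients mod 3: 1·t ≡ 0 (mod 3).
    So t ≡ 0 (mod 3).
    Then x = 5 + 13·0 = 5, valid modulo lcm(13, 3) = 39: x ≡ 5 (mod 39).
  Combine with x ≡ 0 (mod 5): since gcd(39, 5) = 1, we get a unique residue mod 195.
    Write x = 5 + 39·t and substitute into x ≡ 0 (mod 5): 39·t ≡ 0 − 5 = -5 (mod 5).
    Reduce coefficients mod 5: 4·t ≡ 0 (mod 5).
    The inverse of 4 mod 5 is 4 (since 4·4 = 16 = 3·5 + 1), so t ≡ 4·0 = 0 ≡ 0 (mod 5).
    Then x = 5 + 39·0 = 5, valid modulo lcm(39, 5) = 195: x ≡ 5 (mod 195).
Verify: 5 mod 13 = 5 ✓, 5 mod 3 = 2 ✓, 5 mod 5 = 0 ✓.

x ≡ 5 (mod 195).


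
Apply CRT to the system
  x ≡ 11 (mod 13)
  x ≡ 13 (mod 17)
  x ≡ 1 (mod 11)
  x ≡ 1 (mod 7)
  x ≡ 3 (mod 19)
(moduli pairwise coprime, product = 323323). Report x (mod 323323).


Product of moduli M = 13 · 17 · 11 · 7 · 19 = 323323.
Merge one congruence at a time:
  Start: x ≡ 11 (mod 13).
  Combine with x ≡ 13 (mod 17); new modulus lcm = 221.
    Write x = 11 + 13·t and substitute into x ≡ 13 (mod 17): 13·t ≡ 13 − 11 = 2 (mod 17).
    The inverse of 13 mod 17 is 4 (since 13·4 = 52 = 3·17 + 1), so t ≡ 4·2 = 8 ≡ 8 (mod 17).
    Then x = 11 + 13·8 = 115, valid modulo lcm(13, 17) = 221: x ≡ 115 (mod 221).
  Combine with x ≡ 1 (mod 11); new modulus lcm = 2431.
    Write x = 115 + 221·t and substitute into x ≡ 1 (mod 11): 221·t ≡ 1 − 115 = -114 (mod 11).
    Reduce coefficients mod 11: 1·t ≡ 7 (mod 11).
    So t ≡ 7 (mod 11).
    Then x = 115 + 221·7 = 1662, valid modulo lcm(221, 11) = 2431: x ≡ 1662 (mod 2431).
  Combine with x ≡ 1 (mod 7); new modulus lcm = 17017.
    Write x = 1662 + 2431·t and substitute into x ≡ 1 (mod 7): 2431·t ≡ 1 − 1662 = -1661 (mod 7).
    Reduce coefficients mod 7: 2·t ≡ 5 (mod 7).
    The inverse of 2 mod 7 is 4 (since 2·4 = 8 = 1·7 + 1), so t ≡ 4·5 = 20 ≡ 6 (mod 7).
    Then x = 1662 + 2431·6 = 16248, valid modulo lcm(2431, 7) = 17017: x ≡ 16248 (mod 17017).
  Combine with x ≡ 3 (mod 19); new modulus lcm = 323323.
    Write x = 16248 + 17017·t and substitute into x ≡ 3 (mod 19): 17017·t ≡ 3 − 16248 = -16245 (mod 19).
    Reduce coefficients mod 19: 12·t ≡ 0 (mod 19).
    The inverse of 12 mod 19 is 8 (since 12·8 = 96 = 5·19 + 1), so t ≡ 8·0 = 0 ≡ 0 (mod 19).
    Then x = 16248 + 17017·0 = 16248, valid modulo lcm(17017, 19) = 323323: x ≡ 16248 (mod 323323).
Verify against each original: 16248 mod 13 = 11, 16248 mod 17 = 13, 16248 mod 11 = 1, 16248 mod 7 = 1, 16248 mod 19 = 3.

x ≡ 16248 (mod 323323).


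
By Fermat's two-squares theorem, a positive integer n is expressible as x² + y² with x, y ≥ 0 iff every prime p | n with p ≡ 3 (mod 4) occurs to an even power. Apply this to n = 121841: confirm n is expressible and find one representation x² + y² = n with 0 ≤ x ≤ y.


Step 1: Factor n = 121841 = 37^2 · 89.
Step 2: Check the mod-4 condition on each prime factor: 37 ≡ 1 (mod 4), exponent 2; 89 ≡ 1 (mod 4), exponent 1.
All primes ≡ 3 (mod 4) appear to even exponent (or don't appear), so by the two-squares theorem n IS expressible as a sum of two squares.
Step 3: Build a representation. Here n = 37 · 37 · 89 is a product of primes ≡ 1 (mod 4). Each prime p ≡ 1 (mod 4) is itself a sum of two squares; find a² by testing p − a² for a perfect square:
  37: 37 − 1² = 36 = 6² ⇒ 37 = 1² + 6².
  89: 89 − 1² = 88, 89 − 2² = 85, 89 − 3² = 80, 89 − 4² = 73, 89 − 5² = 64 = 8² ⇒ 89 = 5² + 8².
  Combine using the Brahmagupta–Fibonacci identity (a² + b²)(c² + d²) = (ac − bd)² + (ad + bc)² = (ac + bd)² + (ad − bc)²:
  37 · 37 = 1369: from (1² + 6²)(1² + 6²), take (1·1 − 6·6, 1·6 + 6·1) = (1 − 36, 6 + 6) = (-35, 12); dropping signs (only squares matter) gives (35, 12); check 35² + 12² = 1225 + 144 = 1369 ✓.
  1369 · 89 = 121841: from (35² + 12²)(5² + 8²), take (35·5 − 12·8, 35·8 + 12·5) = (175 − 96, 280 + 60) = (79, 340); check 79² + 340² = 6241 + 115600 = 121841 ✓.
Step 4: Order so x ≤ y and verify: 79² + 340² = 6241 + 115600 = 121841 = n. ✓

n = 121841 = 79² + 340² (one valid representation with x ≤ y).


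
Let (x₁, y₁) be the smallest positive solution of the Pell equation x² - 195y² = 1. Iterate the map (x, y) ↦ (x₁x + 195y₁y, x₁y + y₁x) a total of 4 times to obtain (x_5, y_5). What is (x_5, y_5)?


Step 1: Find the fundamental solution (x₁, y₁) of x² - 195y² = 1.
  Expand √195 as a continued fraction. a₀ = ⌊√195⌋ = 13; iterate m_{k+1} = d_k·a_k − m_k, d_{k+1} = (195 − m_{k+1}²)/d_k, a_{k+1} = ⌊(a₀ + m_{k+1})/d_{k+1}⌋ (starting m₀ = 0, d₀ = 1), with convergents p_k = a_k·p_{k-1} + p_{k-2}, q_k = a_k·q_{k-1} + q_{k-2} (p₋₁ = 1, q₋₁ = 0):
  k = 0: a₀ = 13; p₀/q₀ = 13/1; p₀² − 195·q₀² = 169 − 195 = -26.
  k = 1: m = 13, d = 26, a = ⌊(13 + 13)/26⌋ = 1; p/q = (1·13 + 1)/(1·1 + 0) = 14/1; p² − 195·q² = 196 − 195 = 1.
  The first convergent with p² − 195·q² = 1 gives the fundamental solution (x₁, y₁) = (14, 1).
Step 2: Apply the recurrence (x_{n+1}, y_{n+1}) = (x₁x_n + 195y₁y_n, x₁y_n + y₁x_n) repeatedly.
  From (x_1, y_1) = (14, 1): x_2 = 14·14 + 195·1·1 = 391; y_2 = 14·1 + 1·14 = 28.
  From (x_2, y_2) = (391, 28): x_3 = 14·391 + 195·1·28 = 10934; y_3 = 14·28 + 1·391 = 783.
  From (x_3, y_3) = (10934, 783): x_4 = 14·10934 + 195·1·783 = 305761; y_4 = 14·783 + 1·10934 = 21896.
  From (x_4, y_4) = (305761, 21896): x_5 = 14·305761 + 195·1·21896 = 8550374; y_5 = 14·21896 + 1·305761 = 612305.
Step 3: Verify x_5² - 195·y_5² = 73108895539876 - 73108895539875 = 1 (should be 1). ✓

(x_1, y_1) = (14, 1); (x_5, y_5) = (8550374, 612305).


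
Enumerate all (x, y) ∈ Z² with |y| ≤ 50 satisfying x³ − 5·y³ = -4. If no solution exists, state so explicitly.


The equation is x³ - 5y³ = -4. For fixed y, x³ = 5·y³ − 4, so a solution requires the RHS to be a perfect cube.
Strategy: iterate y from -50 to 50, compute RHS = 5·y³ − 4, and check whether it is a (positive or negative) perfect cube.
Check small values of y:
  y = 0: RHS = -4 is not a perfect cube.
  y = 1: RHS = 1 = (1)³ ⇒ x = 1 works.
  y = -1: RHS = -9 is not a perfect cube.
  y = 2: RHS = 36 is not a perfect cube.
  y = -2: RHS = -44 is not a perfect cube.
  y = 3: RHS = 131 is not a perfect cube.
  y = -3: RHS = -139 is not a perfect cube.
Continuing the search up to |y| = 50 finds no further solutions beyond those listed.
Collected solutions: (1, 1).

Solutions (with |y| ≤ 50): (1, 1).


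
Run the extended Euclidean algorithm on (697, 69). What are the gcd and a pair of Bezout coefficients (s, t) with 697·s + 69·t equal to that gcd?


Euclidean algorithm on (697, 69) — divide until remainder is 0:
  697 = 10 · 69 + 7
  69 = 9 · 7 + 6
  7 = 1 · 6 + 1
  6 = 6 · 1 + 0
gcd(697, 69) = 1.
Track Bezout coefficients alongside the remainders: start with r₀ = 697 = a·1 + b·0 (s = 1, t = 0) and r₁ = 69 = a·0 + b·1 (s = 0, t = 1); each new remainder r_{k+1} = r_{k-1} − q_k·r_k inherits s_{k+1} = s_{k-1} − q_k·s_k, t_{k+1} = t_{k-1} − q_k·t_k, so r_k = a·s_k + b·t_k at every step:
  q = 10: r = 7, s = 1 − 10·0 = 1, t = 0 − 10·1 = -10  (check: 697·1 + 69·(-10) = 7)
  q = 9: r = 6, s = 0 − 9·1 = -9, t = 1 − 9·(-10) = 91  (check: 697·(-9) + 69·91 = 6)
  q = 1: r = 1, s = 1 − 1·(-9) = 10, t = -10 − 1·91 = -101  (check: 697·10 + 69·(-101) = 1)
The row with r = 1 (the gcd) gives the Bezout coefficients s = 10, t = -101.
Result: 697 · (10) + 69 · (-101) = 1.

gcd(697, 69) = 1; s = 10, t = -101 (check: 697·10 + 69·(-101) = 1).


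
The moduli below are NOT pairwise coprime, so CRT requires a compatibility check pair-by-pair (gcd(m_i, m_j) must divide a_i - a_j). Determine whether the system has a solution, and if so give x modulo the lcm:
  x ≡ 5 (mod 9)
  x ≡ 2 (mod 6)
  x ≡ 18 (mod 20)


Moduli 9, 6, 20 are not pairwise coprime, so CRT works modulo lcm(m_i) when all pairwise compatibility conditions hold.
Pairwise compatibility: gcd(m_i, m_j) must divide a_i - a_j for every pair.
Merge one congruence at a time:
  Start: x ≡ 5 (mod 9).
  Combine with x ≡ 2 (mod 6): gcd(9, 6) = 3; 2 - 5 = -3, which IS divisible by 3, so compatible.
    Write x = 5 + 9·t and substitute into x ≡ 2 (mod 6): 9·t ≡ 2 − 5 = -3 (mod 6).
    Divide the congruence (and modulus) by g = 3: 3·t ≡ -1 (mod 2).
    Reduce coefficients mod 2: 1·t ≡ 1 (mod 2).
    So t ≡ 1 (mod 2).
    Then x = 5 + 9·1 = 14, valid modulo lcm(9, 6) = 18: x ≡ 14 (mod 18).
  Combine with x ≡ 18 (mod 20): gcd(18, 20) = 2; 18 - 14 = 4, which IS divisible by 2, so compatible.
    Write x = 14 + 18·t and substitute into x ≡ 18 (mod 20): 18·t ≡ 18 − 14 = 4 (mod 20).
    Divide the congruence (and modulus) by g = 2: 9·t ≡ 2 (mod 10).
    The inverse of 9 mod 10 is 9 (since 9·9 = 81 = 8·10 + 1), so t ≡ 9·2 = 18 ≡ 8 (mod 10).
    Then x = 14 + 18·8 = 158, valid modulo lcm(18, 20) = 180: x ≡ 158 (mod 180).
Verify: 158 mod 9 = 5, 158 mod 6 = 2, 158 mod 20 = 18.

x ≡ 158 (mod 180).


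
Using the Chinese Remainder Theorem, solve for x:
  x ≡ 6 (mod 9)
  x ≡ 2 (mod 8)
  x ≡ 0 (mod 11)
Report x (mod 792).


Moduli 9, 8, 11 are pairwise coprime; by CRT there is a unique solution modulo M = 9 · 8 · 11 = 792.
Solve pairwise, accumulating the modulus:
  Start with x ≡ 6 (mod 9).
  Combine with x ≡ 2 (mod 8): since gcd(9, 8) = 1, we get a unique residue mod 72.
    Write x = 6 + 9·t and substitute into x ≡ 2 (mod 8): 9·t ≡ 2 − 6 = -4 (mod 8).
    Reduce coefficients mod 8: 1·t ≡ 4 (mod 8).
    So t ≡ 4 (mod 8).
    Then x = 6 + 9·4 = 42, valid modulo lcm(9, 8) = 72: x ≡ 42 (mod 72).
  Combine with x ≡ 0 (mod 11): since gcd(72, 11) = 1, we get a unique residue mod 792.
    Write x = 42 + 72·t and substitute into x ≡ 0 (mod 11): 72·t ≡ 0 − 42 = -42 (mod 11).
    Reduce coefficients mod 11: 6·t ≡ 2 (mod 11).
    The inverse of 6 mod 11 is 2 (since 6·2 = 12 = 1·11 + 1), so t ≡ 2·2 = 4 ≡ 4 (mod 11).
    Then x = 42 + 72·4 = 330, valid modulo lcm(72, 11) = 792: x ≡ 330 (mod 792).
Verify: 330 mod 9 = 6 ✓, 330 mod 8 = 2 ✓, 330 mod 11 = 0 ✓.

x ≡ 330 (mod 792).


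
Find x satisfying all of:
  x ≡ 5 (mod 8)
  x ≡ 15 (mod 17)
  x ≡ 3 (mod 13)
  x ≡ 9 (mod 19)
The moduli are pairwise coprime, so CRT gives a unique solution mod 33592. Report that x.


Product of moduli M = 8 · 17 · 13 · 19 = 33592.
Merge one congruence at a time:
  Start: x ≡ 5 (mod 8).
  Combine with x ≡ 15 (mod 17); new modulus lcm = 136.
    Write x = 5 + 8·t and substitute into x ≡ 15 (mod 17): 8·t ≡ 15 − 5 = 10 (mod 17).
    The inverse of 8 mod 17 is 15 (since 8·15 = 120 = 7·17 + 1), so t ≡ 15·10 = 150 ≡ 14 (mod 17).
    Then x = 5 + 8·14 = 117, valid modulo lcm(8, 17) = 136: x ≡ 117 (mod 136).
  Combine with x ≡ 3 (mod 13); new modulus lcm = 1768.
    Write x = 117 + 136·t and substitute into x ≡ 3 (mod 13): 136·t ≡ 3 − 117 = -114 (mod 13).
    Reduce coefficients mod 13: 6·t ≡ 3 (mod 13).
    The inverse of 6 mod 13 is 11 (since 6·11 = 66 = 5·13 + 1), so t ≡ 11·3 = 33 ≡ 7 (mod 13).
    Then x = 117 + 136·7 = 1069, valid modulo lcm(136, 13) = 1768: x ≡ 1069 (mod 1768).
  Combine with x ≡ 9 (mod 19); new modulus lcm = 33592.
    Write x = 1069 + 1768·t and substitute into x ≡ 9 (mod 19): 1768·t ≡ 9 − 1069 = -1060 (mod 19).
    Reduce coefficients mod 19: 1·t ≡ 4 (mod 19).
    So t ≡ 4 (mod 19).
    Then x = 1069 + 1768·4 = 8141, valid modulo lcm(1768, 19) = 33592: x ≡ 8141 (mod 33592).
Verify against each original: 8141 mod 8 = 5, 8141 mod 17 = 15, 8141 mod 13 = 3, 8141 mod 19 = 9.

x ≡ 8141 (mod 33592).


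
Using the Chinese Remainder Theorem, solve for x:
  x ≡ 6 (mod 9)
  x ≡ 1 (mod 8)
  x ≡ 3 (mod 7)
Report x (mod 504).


Moduli 9, 8, 7 are pairwise coprime; by CRT there is a unique solution modulo M = 9 · 8 · 7 = 504.
Solve pairwise, accumulating the modulus:
  Start with x ≡ 6 (mod 9).
  Combine with x ≡ 1 (mod 8): since gcd(9, 8) = 1, we get a unique residue mod 72.
    Write x = 6 + 9·t and substitute into x ≡ 1 (mod 8): 9·t ≡ 1 − 6 = -5 (mod 8).
    Reduce coefficients mod 8: 1·t ≡ 3 (mod 8).
    So t ≡ 3 (mod 8).
    Then x = 6 + 9·3 = 33, valid modulo lcm(9, 8) = 72: x ≡ 33 (mod 72).
  Combine with x ≡ 3 (mod 7): since gcd(72, 7) = 1, we get a unique residue mod 504.
    Write x = 33 + 72·t and substitute into x ≡ 3 (mod 7): 72·t ≡ 3 − 33 = -30 (mod 7).
    Reduce coefficients mod 7: 2·t ≡ 5 (mod 7).
    The inverse of 2 mod 7 is 4 (since 2·4 = 8 = 1·7 + 1), so t ≡ 4·5 = 20 ≡ 6 (mod 7).
    Then x = 33 + 72·6 = 465, valid modulo lcm(72, 7) = 504: x ≡ 465 (mod 504).
Verify: 465 mod 9 = 6 ✓, 465 mod 8 = 1 ✓, 465 mod 7 = 3 ✓.

x ≡ 465 (mod 504).


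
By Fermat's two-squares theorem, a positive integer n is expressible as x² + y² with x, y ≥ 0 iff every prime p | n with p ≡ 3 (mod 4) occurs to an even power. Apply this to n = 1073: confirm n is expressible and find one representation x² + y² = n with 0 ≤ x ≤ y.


Step 1: Factor n = 1073 = 29 · 37.
Step 2: Check the mod-4 condition on each prime factor: 29 ≡ 1 (mod 4), exponent 1; 37 ≡ 1 (mod 4), exponent 1.
All primes ≡ 3 (mod 4) appear to even exponent (or don't appear), so by the two-squares theorem n IS expressible as a sum of two squares.
Step 3: Build a representation. Here n = 29 · 37 is a product of primes ≡ 1 (mod 4). Each prime p ≡ 1 (mod 4) is itself a sum of two squares; find a² by testing p − a² for a perfect square:
  29: 29 − 1² = 28, 29 − 2² = 25 = 5² ⇒ 29 = 2² + 5².
  37: 37 − 1² = 36 = 6² ⇒ 37 = 1² + 6².
  Combine using the Brahmagupta–Fibonacci identity (a² + b²)(c² + d²) = (ac − bd)² + (ad + bc)² = (ac + bd)² + (ad − bc)²:
  29 · 37 = 1073: from (2² + 5²)(1² + 6²), take (2·1 − 5·6, 2·6 + 5·1) = (2 − 30, 12 + 5) = (-28, 17); dropping signs (only squares matter) gives (28, 17); check 28² + 17² = 784 + 289 = 1073 ✓.
Step 4: Order so x ≤ y and verify: 17² + 28² = 289 + 784 = 1073 = n. ✓

n = 1073 = 17² + 28² (one valid representation with x ≤ y).


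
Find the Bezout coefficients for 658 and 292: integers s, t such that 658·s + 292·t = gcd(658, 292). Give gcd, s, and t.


Euclidean algorithm on (658, 292) — divide until remainder is 0:
  658 = 2 · 292 + 74
  292 = 3 · 74 + 70
  74 = 1 · 70 + 4
  70 = 17 · 4 + 2
  4 = 2 · 2 + 0
gcd(658, 292) = 2.
Track Bezout coefficients alongside the remainders: start with r₀ = 658 = a·1 + b·0 (s = 1, t = 0) and r₁ = 292 = a·0 + b·1 (s = 0, t = 1); each new remainder r_{k+1} = r_{k-1} − q_k·r_k inherits s_{k+1} = s_{k-1} − q_k·s_k, t_{k+1} = t_{k-1} − q_k·t_k, so r_k = a·s_k + b·t_k at every step:
  q = 2: r = 74, s = 1 − 2·0 = 1, t = 0 − 2·1 = -2  (check: 658·1 + 292·(-2) = 74)
  q = 3: r = 70, s = 0 − 3·1 = -3, t = 1 − 3·(-2) = 7  (check: 658·(-3) + 292·7 = 70)
  q = 1: r = 4, s = 1 − 1·(-3) = 4, t = -2 − 1·7 = -9  (check: 658·4 + 292·(-9) = 4)
  q = 17: r = 2, s = -3 − 17·4 = -71, t = 7 − 17·(-9) = 160  (check: 658·(-71) + 292·160 = 2)
The row with r = 2 (the gcd) gives the Bezout coefficients s = -71, t = 160.
Result: 658 · (-71) + 292 · (160) = 2.

gcd(658, 292) = 2; s = -71, t = 160 (check: 658·(-71) + 292·160 = 2).


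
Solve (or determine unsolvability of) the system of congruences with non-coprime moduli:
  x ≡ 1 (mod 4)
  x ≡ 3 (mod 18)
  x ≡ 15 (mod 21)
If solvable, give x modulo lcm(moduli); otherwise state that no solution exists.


Moduli 4, 18, 21 are not pairwise coprime, so CRT works modulo lcm(m_i) when all pairwise compatibility conditions hold.
Pairwise compatibility: gcd(m_i, m_j) must divide a_i - a_j for every pair.
Merge one congruence at a time:
  Start: x ≡ 1 (mod 4).
  Combine with x ≡ 3 (mod 18): gcd(4, 18) = 2; 3 - 1 = 2, which IS divisible by 2, so compatible.
    Write x = 1 + 4·t and substitute into x ≡ 3 (mod 18): 4·t ≡ 3 − 1 = 2 (mod 18).
    Divide the congruence (and modulus) by g = 2: 2·t ≡ 1 (mod 9).
    The inverse of 2 mod 9 is 5 (since 2·5 = 10 = 1·9 + 1), so t ≡ 5·1 = 5 ≡ 5 (mod 9).
    Then x = 1 + 4·5 = 21, valid modulo lcm(4, 18) = 36: x ≡ 21 (mod 36).
  Combine with x ≡ 15 (mod 21): gcd(36, 21) = 3; 15 - 21 = -6, which IS divisible by 3, so compatible.
    Write x = 21 + 36·t and substitute into x ≡ 15 (mod 21): 36·t ≡ 15 − 21 = -6 (mod 21).
    Divide the congruence (and modulus) by g = 3: 12·t ≡ -2 (mod 7).
    Reduce coefficients mod 7: 5·t ≡ 5 (mod 7).
    The inverse of 5 mod 7 is 3 (since 5·3 = 15 = 2·7 + 1), so t ≡ 3·5 = 15 ≡ 1 (mod 7).
    Then x = 21 + 36·1 = 57, valid modulo lcm(36, 21) = 252: x ≡ 57 (mod 252).
Verify: 57 mod 4 = 1, 57 mod 18 = 3, 57 mod 21 = 15.

x ≡ 57 (mod 252).


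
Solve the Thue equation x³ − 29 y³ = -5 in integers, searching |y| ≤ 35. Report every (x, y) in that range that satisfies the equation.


The equation is x³ - 29y³ = -5. For fixed y, x³ = 29·y³ − 5, so a solution requires the RHS to be a perfect cube.
Strategy: iterate y from -35 to 35, compute RHS = 29·y³ − 5, and check whether it is a (positive or negative) perfect cube.
Check small values of y:
  y = 0: RHS = -5 is not a perfect cube.
  y = 1: RHS = 24 is not a perfect cube.
  y = -1: RHS = -34 is not a perfect cube.
  y = 2: RHS = 227 is not a perfect cube.
  y = -2: RHS = -237 is not a perfect cube.
  y = 3: RHS = 778 is not a perfect cube.
  y = -3: RHS = -788 is not a perfect cube.
Continuing the search up to |y| = 35 finds no solutions either.
No (x, y) in the scanned range satisfies the equation.

No integer solutions with |y| ≤ 35.


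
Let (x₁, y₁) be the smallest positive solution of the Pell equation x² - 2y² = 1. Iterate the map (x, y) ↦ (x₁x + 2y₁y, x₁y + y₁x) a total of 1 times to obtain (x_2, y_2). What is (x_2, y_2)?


Step 1: Find the fundamental solution (x₁, y₁) of x² - 2y² = 1.
  Expand √2 as a continued fraction. a₀ = ⌊√2⌋ = 1; iterate m_{k+1} = d_k·a_k − m_k, d_{k+1} = (2 − m_{k+1}²)/d_k, a_{k+1} = ⌊(a₀ + m_{k+1})/d_{k+1}⌋ (starting m₀ = 0, d₀ = 1), with convergents p_k = a_k·p_{k-1} + p_{k-2}, q_k = a_k·q_{k-1} + q_{k-2} (p₋₁ = 1, q₋₁ = 0):
  k = 0: a₀ = 1; p₀/q₀ = 1/1; p₀² − 2·q₀² = 1 − 2 = -1.
  k = 1: m = 1, d = 1, a = ⌊(1 + 1)/1⌋ = 2; p/q = (2·1 + 1)/(2·1 + 0) = 3/2; p² − 2·q² = 9 − 8 = 1.
  The first convergent with p² − 2·q² = 1 gives the fundamental solution (x₁, y₁) = (3, 2).
Step 2: Apply the recurrence (x_{n+1}, y_{n+1}) = (x₁x_n + 2y₁y_n, x₁y_n + y₁x_n) repeatedly.
  From (x_1, y_1) = (3, 2): x_2 = 3·3 + 2·2·2 = 17; y_2 = 3·2 + 2·3 = 12.
Step 3: Verify x_2² - 2·y_2² = 289 - 288 = 1 (should be 1). ✓

(x_1, y_1) = (3, 2); (x_2, y_2) = (17, 12).


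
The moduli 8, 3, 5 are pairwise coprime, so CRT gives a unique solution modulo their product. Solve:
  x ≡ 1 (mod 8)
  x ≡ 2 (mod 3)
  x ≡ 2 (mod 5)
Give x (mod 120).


Moduli 8, 3, 5 are pairwise coprime; by CRT there is a unique solution modulo M = 8 · 3 · 5 = 120.
Solve pairwise, accumulating the modulus:
  Start with x ≡ 1 (mod 8).
  Combine with x ≡ 2 (mod 3): since gcd(8, 3) = 1, we get a unique residue mod 24.
    Write x = 1 + 8·t and substitute into x ≡ 2 (mod 3): 8·t ≡ 2 − 1 = 1 (mod 3).
    Reduce coefficients mod 3: 2·t ≡ 1 (mod 3).
    The inverse of 2 mod 3 is 2 (since 2·2 = 4 = 1·3 + 1), so t ≡ 2·1 = 2 ≡ 2 (mod 3).
    Then x = 1 + 8·2 = 17, valid modulo lcm(8, 3) = 24: x ≡ 17 (mod 24).
  Combine with x ≡ 2 (mod 5): since gcd(24, 5) = 1, we get a unique residue mod 120.
    Write x = 17 + 24·t and substitute into x ≡ 2 (mod 5): 24·t ≡ 2 − 17 = -15 (mod 5).
    Reduce coefficients mod 5: 4·t ≡ 0 (mod 5).
    The inverse of 4 mod 5 is 4 (since 4·4 = 16 = 3·5 + 1), so t ≡ 4·0 = 0 ≡ 0 (mod 5).
    Then x = 17 + 24·0 = 17, valid modulo lcm(24, 5) = 120: x ≡ 17 (mod 120).
Verify: 17 mod 8 = 1 ✓, 17 mod 3 = 2 ✓, 17 mod 5 = 2 ✓.

x ≡ 17 (mod 120).


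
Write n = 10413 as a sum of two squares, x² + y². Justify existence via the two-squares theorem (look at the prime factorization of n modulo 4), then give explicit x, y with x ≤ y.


Step 1: Factor n = 10413 = 3^2 · 13 · 89.
Step 2: Check the mod-4 condition on each prime factor: 3 ≡ 3 (mod 4), exponent 2 (must be even); 13 ≡ 1 (mod 4), exponent 1; 89 ≡ 1 (mod 4), exponent 1.
All primes ≡ 3 (mod 4) appear to even exponent (or don't appear), so by the two-squares theorem n IS expressible as a sum of two squares.
Step 3: Build a representation. Group n = k² · m with k = 3 and m = 13 · 89 = 1157 (a product of primes ≡ 1 (mod 4)); a representation of m scales to one of n via (k·x)² + (k·y)² = k²(x² + y²). Each prime p ≡ 1 (mod 4) is itself a sum of two squares; find a² by testing p − a² for a perfect square:
  13: 13 − 1² = 12, 13 − 2² = 9 = 3² ⇒ 13 = 2² + 3².
  89: 89 − 1² = 88, 89 − 2² = 85, 89 − 3² = 80, 89 − 4² = 73, 89 − 5² = 64 = 8² ⇒ 89 = 5² + 8².
  Combine using the Brahmagupta–Fibonacci identity (a² + b²)(c² + d²) = (ac − bd)² + (ad + bc)² = (ac + bd)² + (ad − bc)²:
  13 · 89 = 1157: from (2² + 3²)(5² + 8²), take (2·5 − 3·8, 2·8 + 3·5) = (10 − 24, 16 + 15) = (-14, 31); dropping signs (only squares matter) gives (14, 31); check 14² + 31² = 196 + 961 = 1157 ✓.
  Scale by k = 3: (3·14, 3·31) = (42, 93).
Step 4: Order so x ≤ y and verify: 42² + 93² = 1764 + 8649 = 10413 = n. ✓

n = 10413 = 42² + 93² (one valid representation with x ≤ y).


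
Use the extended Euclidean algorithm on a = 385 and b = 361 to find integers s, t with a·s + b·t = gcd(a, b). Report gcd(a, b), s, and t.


Euclidean algorithm on (385, 361) — divide until remainder is 0:
  385 = 1 · 361 + 24
  361 = 15 · 24 + 1
  24 = 24 · 1 + 0
gcd(385, 361) = 1.
Track Bezout coefficients alongside the remainders: start with r₀ = 385 = a·1 + b·0 (s = 1, t = 0) and r₁ = 361 = a·0 + b·1 (s = 0, t = 1); each new remainder r_{k+1} = r_{k-1} − q_k·r_k inherits s_{k+1} = s_{k-1} − q_k·s_k, t_{k+1} = t_{k-1} − q_k·t_k, so r_k = a·s_k + b·t_k at every step:
  q = 1: r = 24, s = 1 − 1·0 = 1, t = 0 − 1·1 = -1  (check: 385·1 + 361·(-1) = 24)
  q = 15: r = 1, s = 0 − 15·1 = -15, t = 1 − 15·(-1) = 16  (check: 385·(-15) + 361·16 = 1)
The row with r = 1 (the gcd) gives the Bezout coefficients s = -15, t = 16.
Result: 385 · (-15) + 361 · (16) = 1.

gcd(385, 361) = 1; s = -15, t = 16 (check: 385·(-15) + 361·16 = 1).


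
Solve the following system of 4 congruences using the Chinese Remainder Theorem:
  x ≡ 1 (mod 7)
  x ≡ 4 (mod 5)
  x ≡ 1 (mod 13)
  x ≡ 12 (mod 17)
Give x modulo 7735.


Product of moduli M = 7 · 5 · 13 · 17 = 7735.
Merge one congruence at a time:
  Start: x ≡ 1 (mod 7).
  Combine with x ≡ 4 (mod 5); new modulus lcm = 35.
    Write x = 1 + 7·t and substitute into x ≡ 4 (mod 5): 7·t ≡ 4 − 1 = 3 (mod 5).
    Reduce coefficients mod 5: 2·t ≡ 3 (mod 5).
    The inverse of 2 mod 5 is 3 (since 2·3 = 6 = 1·5 + 1), so t ≡ 3·3 = 9 ≡ 4 (mod 5).
    Then x = 1 + 7·4 = 29, valid modulo lcm(7, 5) = 35: x ≡ 29 (mod 35).
  Combine with x ≡ 1 (mod 13); new modulus lcm = 455.
    Write x = 29 + 35·t and substitute into x ≡ 1 (mod 13): 35·t ≡ 1 − 29 = -28 (mod 13).
    Reduce coefficients mod 13: 9·t ≡ 11 (mod 13).
    The inverse of 9 mod 13 is 3 (since 9·3 = 27 = 2·13 + 1), so t ≡ 3·11 = 33 ≡ 7 (mod 13).
    Then x = 29 + 35·7 = 274, valid modulo lcm(35, 13) = 455: x ≡ 274 (mod 455).
  Combine with x ≡ 12 (mod 17); new modulus lcm = 7735.
    Write x = 274 + 455·t and substitute into x ≡ 12 (mod 17): 455·t ≡ 12 − 274 = -262 (mod 17).
    Reduce coefficients mod 17: 13·t ≡ 10 (mod 17).
    The inverse of 13 mod 17 is 4 (since 13·4 = 52 = 3·17 + 1), so t ≡ 4·10 = 40 ≡ 6 (mod 17).
    Then x = 274 + 455·6 = 3004, valid modulo lcm(455, 17) = 7735: x ≡ 3004 (mod 7735).
Verify against each original: 3004 mod 7 = 1, 3004 mod 5 = 4, 3004 mod 13 = 1, 3004 mod 17 = 12.

x ≡ 3004 (mod 7735).


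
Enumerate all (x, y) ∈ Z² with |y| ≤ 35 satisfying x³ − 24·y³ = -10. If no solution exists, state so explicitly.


The equation is x³ - 24y³ = -10. For fixed y, x³ = 24·y³ − 10, so a solution requires the RHS to be a perfect cube.
Strategy: iterate y from -35 to 35, compute RHS = 24·y³ − 10, and check whether it is a (positive or negative) perfect cube.
Check small values of y:
  y = 0: RHS = -10 is not a perfect cube.
  y = 1: RHS = 14 is not a perfect cube.
  y = -1: RHS = -34 is not a perfect cube.
  y = 2: RHS = 182 is not a perfect cube.
  y = -2: RHS = -202 is not a perfect cube.
  y = 3: RHS = 638 is not a perfect cube.
  y = -3: RHS = -658 is not a perfect cube.
Continuing the search up to |y| = 35 finds no solutions either.
No (x, y) in the scanned range satisfies the equation.

No integer solutions with |y| ≤ 35.


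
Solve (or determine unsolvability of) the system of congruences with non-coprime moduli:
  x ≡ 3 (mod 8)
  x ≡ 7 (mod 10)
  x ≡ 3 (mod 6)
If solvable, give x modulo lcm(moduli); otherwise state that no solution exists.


Moduli 8, 10, 6 are not pairwise coprime, so CRT works modulo lcm(m_i) when all pairwise compatibility conditions hold.
Pairwise compatibility: gcd(m_i, m_j) must divide a_i - a_j for every pair.
Merge one congruence at a time:
  Start: x ≡ 3 (mod 8).
  Combine with x ≡ 7 (mod 10): gcd(8, 10) = 2; 7 - 3 = 4, which IS divisible by 2, so compatible.
    Write x = 3 + 8·t and substitute into x ≡ 7 (mod 10): 8·t ≡ 7 − 3 = 4 (mod 10).
    Divide the congruence (and modulus) by g = 2: 4·t ≡ 2 (mod 5).
    The inverse of 4 mod 5 is 4 (since 4·4 = 16 = 3·5 + 1), so t ≡ 4·2 = 8 ≡ 3 (mod 5).
    Then x = 3 + 8·3 = 27, valid modulo lcm(8, 10) = 40: x ≡ 27 (mod 40).
  Combine with x ≡ 3 (mod 6): gcd(40, 6) = 2; 3 - 27 = -24, which IS divisible by 2, so compatible.
    Write x = 27 + 40·t and substitute into x ≡ 3 (mod 6): 40·t ≡ 3 − 27 = -24 (mod 6).
    Divide the congruence (and modulus) by g = 2: 20·t ≡ -12 (mod 3).
    Reduce coefficients mod 3: 2·t ≡ 0 (mod 3).
    The inverse of 2 mod 3 is 2 (since 2·2 = 4 = 1·3 + 1), so t ≡ 2·0 = 0 ≡ 0 (mod 3).
    Then x = 27 + 40·0 = 27, valid modulo lcm(40, 6) = 120: x ≡ 27 (mod 120).
Verify: 27 mod 8 = 3, 27 mod 10 = 7, 27 mod 6 = 3.

x ≡ 27 (mod 120).


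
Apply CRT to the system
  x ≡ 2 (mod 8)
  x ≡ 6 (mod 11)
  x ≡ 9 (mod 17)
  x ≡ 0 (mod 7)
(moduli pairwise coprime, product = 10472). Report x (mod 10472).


Product of moduli M = 8 · 11 · 17 · 7 = 10472.
Merge one congruence at a time:
  Start: x ≡ 2 (mod 8).
  Combine with x ≡ 6 (mod 11); new modulus lcm = 88.
    Write x = 2 + 8·t and substitute into x ≡ 6 (mod 11): 8·t ≡ 6 − 2 = 4 (mod 11).
    The inverse of 8 mod 11 is 7 (since 8·7 = 56 = 5·11 + 1), so t ≡ 7·4 = 28 ≡ 6 (mod 11).
    Then x = 2 + 8·6 = 50, valid modulo lcm(8, 11) = 88: x ≡ 50 (mod 88).
  Combine with x ≡ 9 (mod 17); new modulus lcm = 1496.
    Write x = 50 + 88·t and substitute into x ≡ 9 (mod 17): 88·t ≡ 9 − 50 = -41 (mod 17).
    Reduce coefficients mod 17: 3·t ≡ 10 (mod 17).
    The inverse of 3 mod 17 is 6 (since 3·6 = 18 = 1·17 + 1), so t ≡ 6·10 = 60 ≡ 9 (mod 17).
    Then x = 50 + 88·9 = 842, valid modulo lcm(88, 17) = 1496: x ≡ 842 (mod 1496).
  Combine with x ≡ 0 (mod 7); new modulus lcm = 10472.
    Write x = 842 + 1496·t and substitute into x ≡ 0 (mod 7): 1496·t ≡ 0 − 842 = -842 (mod 7).
    Reduce coefficients mod 7: 5·t ≡ 5 (mod 7).
    The inverse of 5 mod 7 is 3 (since 5·3 = 15 = 2·7 + 1), so t ≡ 3·5 = 15 ≡ 1 (mod 7).
    Then x = 842 + 1496·1 = 2338, valid modulo lcm(1496, 7) = 10472: x ≡ 2338 (mod 10472).
Verify against each original: 2338 mod 8 = 2, 2338 mod 11 = 6, 2338 mod 17 = 9, 2338 mod 7 = 0.

x ≡ 2338 (mod 10472).


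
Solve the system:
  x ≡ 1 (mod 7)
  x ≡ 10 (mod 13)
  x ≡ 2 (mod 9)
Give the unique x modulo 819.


Moduli 7, 13, 9 are pairwise coprime; by CRT there is a unique solution modulo M = 7 · 13 · 9 = 819.
Solve pairwise, accumulating the modulus:
  Start with x ≡ 1 (mod 7).
  Combine with x ≡ 10 (mod 13): since gcd(7, 13) = 1, we get a unique residue mod 91.
    Write x = 1 + 7·t and substitute into x ≡ 10 (mod 13): 7·t ≡ 10 − 1 = 9 (mod 13).
    The inverse of 7 mod 13 is 2 (since 7·2 = 14 = 1·13 + 1), so t ≡ 2·9 = 18 ≡ 5 (mod 13).
    Then x = 1 + 7·5 = 36, valid modulo lcm(7, 13) = 91: x ≡ 36 (mod 91).
  Combine with x ≡ 2 (mod 9): since gcd(91, 9) = 1, we get a unique residue mod 819.
    Write x = 36 + 91·t and substitute into x ≡ 2 (mod 9): 91·t ≡ 2 − 36 = -34 (mod 9).
    Reduce coefficients mod 9: 1·t ≡ 2 (mod 9).
    So t ≡ 2 (mod 9).
    Then x = 36 + 91·2 = 218, valid modulo lcm(91, 9) = 819: x ≡ 218 (mod 819).
Verify: 218 mod 7 = 1 ✓, 218 mod 13 = 10 ✓, 218 mod 9 = 2 ✓.

x ≡ 218 (mod 819).


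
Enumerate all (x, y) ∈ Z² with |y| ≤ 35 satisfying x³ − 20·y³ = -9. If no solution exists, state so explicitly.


The equation is x³ - 20y³ = -9. For fixed y, x³ = 20·y³ − 9, so a solution requires the RHS to be a perfect cube.
Strategy: iterate y from -35 to 35, compute RHS = 20·y³ − 9, and check whether it is a (positive or negative) perfect cube.
Check small values of y:
  y = 0: RHS = -9 is not a perfect cube.
  y = 1: RHS = 11 is not a perfect cube.
  y = -1: RHS = -29 is not a perfect cube.
  y = 2: RHS = 151 is not a perfect cube.
  y = -2: RHS = -169 is not a perfect cube.
  y = 3: RHS = 531 is not a perfect cube.
  y = -3: RHS = -549 is not a perfect cube.
Continuing the search up to |y| = 35 finds no solutions either.
No (x, y) in the scanned range satisfies the equation.

No integer solutions with |y| ≤ 35.


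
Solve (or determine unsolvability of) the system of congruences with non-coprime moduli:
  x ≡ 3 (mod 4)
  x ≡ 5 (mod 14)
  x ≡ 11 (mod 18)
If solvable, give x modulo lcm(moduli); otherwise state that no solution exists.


Moduli 4, 14, 18 are not pairwise coprime, so CRT works modulo lcm(m_i) when all pairwise compatibility conditions hold.
Pairwise compatibility: gcd(m_i, m_j) must divide a_i - a_j for every pair.
Merge one congruence at a time:
  Start: x ≡ 3 (mod 4).
  Combine with x ≡ 5 (mod 14): gcd(4, 14) = 2; 5 - 3 = 2, which IS divisible by 2, so compatible.
    Write x = 3 + 4·t and substitute into x ≡ 5 (mod 14): 4·t ≡ 5 − 3 = 2 (mod 14).
    Divide the congruence (and modulus) by g = 2: 2·t ≡ 1 (mod 7).
    The inverse of 2 mod 7 is 4 (since 2·4 = 8 = 1·7 + 1), so t ≡ 4·1 = 4 ≡ 4 (mod 7).
    Then x = 3 + 4·4 = 19, valid modulo lcm(4, 14) = 28: x ≡ 19 (mod 28).
  Combine with x ≡ 11 (mod 18): gcd(28, 18) = 2; 11 - 19 = -8, which IS divisible by 2, so compatible.
    Write x = 19 + 28·t and substitute into x ≡ 11 (mod 18): 28·t ≡ 11 − 19 = -8 (mod 18).
    Divide the congruence (and modulus) by g = 2: 14·t ≡ -4 (mod 9).
    Reduce coefficients mod 9: 5·t ≡ 5 (mod 9).
    The inverse of 5 mod 9 is 2 (since 5·2 = 10 = 1·9 + 1), so t ≡ 2·5 = 10 ≡ 1 (mod 9).
    Then x = 19 + 28·1 = 47, valid modulo lcm(28, 18) = 252: x ≡ 47 (mod 252).
Verify: 47 mod 4 = 3, 47 mod 14 = 5, 47 mod 18 = 11.

x ≡ 47 (mod 252).
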